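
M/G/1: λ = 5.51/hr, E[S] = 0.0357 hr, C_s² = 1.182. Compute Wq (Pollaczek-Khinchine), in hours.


ρ = λ·E[S] = 5.51·0.0357 = 0.1967
E[S²] = E[S]²(1+C_s²) = 0.0357²·(1+1.182) = 0.002781
Wq = λ·E[S²]/(2(1−ρ)) = 5.51·0.002781/(2·0.8033) = 0.009538 hr

Final: 0.009538 hr


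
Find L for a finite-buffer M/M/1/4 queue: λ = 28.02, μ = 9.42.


ρ = 28.02/9.42 = 2.9745
L = ρ[1 − (K+1)ρ^K + Kρ^(K+1)] / [(1−ρ)(1−ρ^(K+1))]
Numerator: 2.9745·(1 − 5·78.283262 + 4·232.855307) = 1609.231196
Denominator: (-1.9745)·(-231.855307) = 457.803473
L = 1609.231196/457.803473 = 3.5151

Final: 3.5151


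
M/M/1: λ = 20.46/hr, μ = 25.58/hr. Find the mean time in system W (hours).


W = 1/(μ−λ) = 1/(25.58 − 20.46) = 1/5.12 = 0.1953 hr

Final: 0.1953 hr


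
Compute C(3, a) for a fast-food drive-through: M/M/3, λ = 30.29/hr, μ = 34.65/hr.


a = λ/μ = 0.8742; ρ = a/3 = 0.2914
P₀ = 0.414357 (from M/M/c formula)
C(c,a) = [a^c/(c!(1−ρ))]·P₀ = [0.66802/(6·0.7086)]·0.414357
= 0.15712·0.414357 = 0.065104

Final: 0.065104


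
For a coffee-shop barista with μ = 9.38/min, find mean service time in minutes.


Mean service time = 1/μ = 1/9.38 minute = 0.10661 minute
In minutes: 0.10661 × 1 = 0.1066 min

Final: 0.1066 min


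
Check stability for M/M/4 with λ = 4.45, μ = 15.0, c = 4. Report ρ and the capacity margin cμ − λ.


Total capacity cμ = 4·15.0 = 60.00/hr
ρ = λ/(cμ) = 4.45/60.00 = 0.07417
Stable ⇔ ρ < 1: YES
Spare capacity = cμ − λ = 60.00 − 4.45 = 55.55/hr

Final: ρ = 0.07417; stable; margin = 55.55/hr


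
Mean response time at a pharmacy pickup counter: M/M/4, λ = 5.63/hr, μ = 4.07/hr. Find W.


a = 1.3833; ρ = 0.3458; P₀ = 0.249103
Lq = P₀·a^c·ρ/(c!(1−ρ)²) = 0.03071
Wq = Lq/λ = 0.03071/5.63 = 0.005455 hr
W = Wq + 1/μ = 0.005455 + 0.24570 = 0.25116 hr

Final: 0.25116 hr


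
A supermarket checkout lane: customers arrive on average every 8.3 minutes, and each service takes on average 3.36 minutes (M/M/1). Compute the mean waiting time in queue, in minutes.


λ = 60/8.3 = 7.2289 /hr
μ = 60/3.36 = 17.8571 /hr
ρ = λ/μ = 7.2289/17.8571 = 0.4048
Wq = ρ/(μ−λ) = 0.4048/(17.8571−7.2289) = 0.03809 hr
In minutes: 0.03809·60 = 2.285 min

Final: 2.285 min


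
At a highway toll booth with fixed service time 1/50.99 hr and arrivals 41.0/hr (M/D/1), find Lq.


ρ = 41.0/50.99 = 0.8041
M/D/1: Lq = ρ²/(2(1−ρ)) = 0.6465/(2·0.1959) = 1.65001

Final: 1.65001


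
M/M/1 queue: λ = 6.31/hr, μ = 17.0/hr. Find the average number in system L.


ρ = λ/μ = 6.31/17.0 = 0.3712
L = ρ/(1−ρ) = 0.3712/(1 − 0.3712) = 0.3712/0.6288 = 0.5903

Final: 0.5903


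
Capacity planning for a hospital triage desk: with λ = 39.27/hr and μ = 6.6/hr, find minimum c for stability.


Stability requires cμ > λ ⇔ c > λ/μ.
λ/μ = 39.27/6.6 = 5.9500
Minimum integer c = ⌊5.9500⌋ + 1 = 6
Check: 6·6.6 = 39.60 > 39.27, while 5·6.6 = 33.00 ≤ 39.27

Final: 6 servers


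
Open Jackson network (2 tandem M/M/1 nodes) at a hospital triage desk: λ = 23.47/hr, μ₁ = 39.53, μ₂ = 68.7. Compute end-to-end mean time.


Each node sees arrival rate λ = 23.47/hr (tandem ⇒ throughput preserved).
W₁ = 1/(μ₁−λ) = 1/(39.53−23.47) = 0.06227 hr
W₂ = 1/(μ₂−λ) = 1/(68.7−23.47) = 0.02211 hr
W_total = W₁ + W₂ = 0.06227 + 0.02211 = 0.08438 hr

Final: 0.08438 hr


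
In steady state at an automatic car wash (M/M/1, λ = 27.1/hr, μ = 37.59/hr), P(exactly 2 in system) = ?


ρ = 27.1/37.59 = 0.7209
P_n = (1−ρ)·ρ^n = (1 − 0.7209)·0.7209^2 = 0.2791·0.519749 = 0.145043

Final: 0.145043


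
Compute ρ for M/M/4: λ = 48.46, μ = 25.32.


ρ = λ/(cμ) = 48.46/(4·25.32) = 48.46/101.28 = 0.4785

Final: 0.4785


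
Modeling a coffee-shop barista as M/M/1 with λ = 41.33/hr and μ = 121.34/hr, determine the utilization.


ρ = λ/μ = 41.33/121.34 = 0.3406

Final: 0.3406


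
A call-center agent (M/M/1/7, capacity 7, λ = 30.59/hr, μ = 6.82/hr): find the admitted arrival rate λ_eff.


ρ = 4.4853; P_K = (1−ρ)ρ^7/(1−ρ^8) = 0.777056
λ_eff = λ(1 − P_K) = 30.59·(1 − 0.777056) = 30.59·0.222944 = 6.8199 /hr

Final: 6.8199 /hr


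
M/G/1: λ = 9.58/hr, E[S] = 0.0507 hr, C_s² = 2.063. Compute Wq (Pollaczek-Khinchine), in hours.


ρ = λ·E[S] = 9.58·0.0507 = 0.4857
E[S²] = E[S]²(1+C_s²) = 0.0507²·(1+2.063) = 0.007873
Wq = λ·E[S²]/(2(1−ρ)) = 9.58·0.007873/(2·0.5143) = 0.07333 hr

Final: 0.07333 hr


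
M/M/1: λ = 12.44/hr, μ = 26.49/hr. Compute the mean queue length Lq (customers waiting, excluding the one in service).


ρ = 12.44/26.49 = 0.4696
Lq = ρ²/(1−ρ) = 0.2205/0.5304 = 0.4158

Final: 0.4158


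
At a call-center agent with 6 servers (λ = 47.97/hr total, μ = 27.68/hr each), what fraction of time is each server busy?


ρ = λ/(cμ) = 47.97/(6·27.68) = 47.97/166.08 = 0.2888

Final: 0.2888


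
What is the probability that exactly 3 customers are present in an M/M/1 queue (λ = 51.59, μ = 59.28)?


ρ = 51.59/59.28 = 0.8703
P_n = (1−ρ)·ρ^n = (1 − 0.8703)·0.8703^3 = 0.1297·0.659131 = 0.085505

Final: 0.085505


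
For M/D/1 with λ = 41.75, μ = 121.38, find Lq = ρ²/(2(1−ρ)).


ρ = 41.75/121.38 = 0.3440
M/D/1: Lq = ρ²/(2(1−ρ)) = 0.1183/(2·0.6560) = 0.09017

Final: 0.09017


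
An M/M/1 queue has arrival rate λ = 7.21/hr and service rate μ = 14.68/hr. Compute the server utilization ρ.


ρ = λ/μ = 7.21/14.68 = 0.4911

Final: 0.4911


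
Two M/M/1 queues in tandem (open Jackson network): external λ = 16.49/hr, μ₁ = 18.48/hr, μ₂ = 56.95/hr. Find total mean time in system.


Each node sees arrival rate λ = 16.49/hr (tandem ⇒ throughput preserved).
W₁ = 1/(μ₁−λ) = 1/(18.48−16.49) = 0.50251 hr
W₂ = 1/(μ₂−λ) = 1/(56.95−16.49) = 0.02472 hr
W_total = W₁ + W₂ = 0.50251 + 0.02472 = 0.52723 hr

Final: 0.52723 hr


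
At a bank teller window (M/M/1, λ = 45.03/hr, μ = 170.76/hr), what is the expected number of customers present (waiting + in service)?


ρ = λ/μ = 45.03/170.76 = 0.2637
L = ρ/(1−ρ) = 0.2637/(1 − 0.2637) = 0.2637/0.7363 = 0.3581

Final: 0.3581


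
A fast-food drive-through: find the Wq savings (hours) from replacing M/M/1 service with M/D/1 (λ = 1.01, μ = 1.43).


ρ = 1.01/1.43 = 0.7063
Wq(M/M/1) = ρ/(μ−λ) = 0.7063/0.4200 = 1.68165 hr
Wq(M/D/1) = ρ/(2(μ−λ)) = 0.84083 hr
Savings = 1.68165 − 0.84083 = 0.84083 hr

Final: 0.84083 hr


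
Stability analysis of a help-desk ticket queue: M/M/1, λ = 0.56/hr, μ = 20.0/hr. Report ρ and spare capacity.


Total capacity cμ = 1·20.0 = 20.00/hr
ρ = λ/(cμ) = 0.56/20.00 = 0.02800
Stable ⇔ ρ < 1: YES
Spare capacity = cμ − λ = 20.00 − 0.56 = 19.44/hr

Final: ρ = 0.02800; stable; margin = 19.44/hr


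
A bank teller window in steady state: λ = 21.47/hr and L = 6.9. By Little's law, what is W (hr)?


W = L/λ = 6.9/21.47 = 0.3214 hr

Final: 0.3214 hr


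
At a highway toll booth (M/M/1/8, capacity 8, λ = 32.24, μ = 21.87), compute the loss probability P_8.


ρ = λ/μ = 32.24/21.87 = 1.4742
P_K = (1−ρ)ρ^K/(1−ρ^(K+1)) = (-0.4742·22.303345)/(1 − 32.878822)
= -10.575477/-31.878822 = 0.331740

Final: 0.331740


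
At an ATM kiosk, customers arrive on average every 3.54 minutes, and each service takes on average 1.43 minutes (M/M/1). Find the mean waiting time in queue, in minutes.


λ = 60/3.54 = 16.9492 /hr
μ = 60/1.43 = 41.9580 /hr
ρ = λ/μ = 16.9492/41.9580 = 0.4040
Wq = ρ/(μ−λ) = 0.4040/(41.9580−16.9492) = 0.01615 hr
In minutes: 0.01615·60 = 0.9691 min

Final: 0.9691 min


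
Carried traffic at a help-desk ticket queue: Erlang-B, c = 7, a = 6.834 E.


B(7,6.834) = 0.238527 (Erlang-B)
Carried load = a(1 − B) = 6.834·(1 − 0.238527) = 6.834·0.761473 = 5.2039 E

Final: 5.2039 Erlangs


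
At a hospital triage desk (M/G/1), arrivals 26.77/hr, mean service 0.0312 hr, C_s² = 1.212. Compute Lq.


ρ = λ·E[S] = 26.77·0.0312 = 0.8352
Lq = ρ²(1+C_s²)/(2(1−ρ)) = 0.6976·(1+1.212)/(2·0.1648)
= 0.6976·2.2120/0.3296 = 4.68238

Final: 4.68238


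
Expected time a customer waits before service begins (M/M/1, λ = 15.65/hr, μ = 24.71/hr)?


ρ = 15.65/24.71 = 0.6333
Wq = ρ/(μ−λ) = 0.6333/(24.71 − 15.65) = 0.6333/9.06 = 0.06991 hr

Final: 0.06991 hr


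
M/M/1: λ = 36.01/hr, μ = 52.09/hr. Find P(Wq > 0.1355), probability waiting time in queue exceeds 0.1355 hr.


ρ = 36.01/52.09 = 0.6913
P(Wq > t) = ρ·e^{−(μ−λ)t} = 0.6913·e^{−2.1788}
= 0.6913·0.113173 = 0.078237

Final: 0.078237


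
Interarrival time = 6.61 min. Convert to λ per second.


λ = 1/(interarrival time) in consistent units.
1 second = 0.0166667 min, so λ = 0.0166667/6.61 = 0.002521 per second

Final: 0.002521 /sec


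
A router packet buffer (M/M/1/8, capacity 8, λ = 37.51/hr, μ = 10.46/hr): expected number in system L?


ρ = 37.51/10.46 = 3.5860
L = ρ[1 − (K+1)ρ^K + Kρ^(K+1)] / [(1−ρ)(1−ρ^(K+1))]
Numerator: 3.5860·(1 − 9·27347.840415 + 8·98070.506114) = 1930848.713104
Denominator: (-2.5860)·(-98069.506114) = 253611.868105
L = 1930848.713104/253611.868105 = 7.6134

Final: 7.6134


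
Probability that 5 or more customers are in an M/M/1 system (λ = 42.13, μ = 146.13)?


ρ = 42.13/146.13 = 0.2883
P(N ≥ n) = ρ^n = 0.2883^5 = 0.001992

Final: 0.001992


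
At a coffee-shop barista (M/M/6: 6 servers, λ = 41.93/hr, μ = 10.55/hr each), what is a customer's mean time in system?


a = 3.9744; ρ = 0.6624; P₀ = 0.017179
Lq = P₀·a^c·ρ/(c!(1−ρ)²) = 0.54654
Wq = Lq/λ = 0.54654/41.93 = 0.01303 hr
W = Wq + 1/μ = 0.01303 + 0.09479 = 0.10782 hr

Final: 0.10782 hr


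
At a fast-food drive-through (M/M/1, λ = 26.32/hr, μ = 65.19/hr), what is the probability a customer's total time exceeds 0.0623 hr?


W ~ Exponential(μ−λ) for M/M/1.
μ − λ = 65.19 − 26.32 = 38.8700
P(W > t) = e^{−(μ−λ)t} = e^{−2.4216} = 0.088779

Final: 0.088779


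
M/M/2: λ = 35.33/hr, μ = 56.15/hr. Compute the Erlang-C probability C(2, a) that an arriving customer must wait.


a = λ/μ = 0.6292; ρ = a/2 = 0.3146
P₀ = 0.521371 (from M/M/c formula)
C(c,a) = [a^c/(c!(1−ρ))]·P₀ = [0.39590/(2·0.6854)]·0.521371
= 0.28881·0.521371 = 0.150578

Final: 0.150578


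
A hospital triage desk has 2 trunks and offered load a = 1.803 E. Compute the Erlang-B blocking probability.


B(c,a) = (a^c/c!) / Σ_{k=0}^{c} a^k/k!
a^2/2! = 1.625404
Σ terms (k=0..2): 1.00000 + 1.80300 + 1.62540 = 4.428405
B = 1.625404/4.428405 = 0.367041

Final: 0.367041


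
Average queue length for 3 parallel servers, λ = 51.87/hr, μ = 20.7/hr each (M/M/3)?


a = λ/μ = 2.5058; ρ = a/3 = 0.8353
P₀ = 0.044319
Lq = P₀·a^c·ρ / (c!·(1−ρ)²) = 0.044319·15.73395·0.8353/(6·0.02714)
= 3.57709

Final: 3.57709


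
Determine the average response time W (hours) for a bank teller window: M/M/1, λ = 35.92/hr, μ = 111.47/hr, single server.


W = 1/(μ−λ) = 1/(111.47 − 35.92) = 1/75.55 = 0.01324 hr

Final: 0.01324 hr


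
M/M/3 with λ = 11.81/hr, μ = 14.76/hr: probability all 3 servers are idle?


a = λ/μ = 11.81/14.76 = 0.8001; ρ = a/c = 0.2667
Σ_{k=0}^{2} a^k/k! (terms k=0..2) = 1.00000 + 0.80014 + 0.32011 = 2.12024
Tail: a^3/(3!(1−ρ)) = 0.51226/(6·0.7333) = 0.11643
P₀ = 1/(2.12024 + 0.11643) = 1/2.23667 = 0.447092

Final: 0.447092


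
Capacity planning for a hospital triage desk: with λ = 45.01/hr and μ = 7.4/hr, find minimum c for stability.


Stability requires cμ > λ ⇔ c > λ/μ.
λ/μ = 45.01/7.4 = 6.0824
Minimum integer c = ⌊6.0824⌋ + 1 = 7
Check: 7·7.4 = 51.80 > 45.01, while 6·7.4 = 44.40 ≤ 45.01

Final: 7 servers


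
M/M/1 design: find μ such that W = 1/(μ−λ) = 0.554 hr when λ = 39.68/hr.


W = 1/(μ−λ) ⇒ μ − λ = 1/W = 1/0.554 = 1.8051
μ = λ + 1/W = 39.68 + 1.8051 = 41.4851 per hr

Final: 41.4851 /hr


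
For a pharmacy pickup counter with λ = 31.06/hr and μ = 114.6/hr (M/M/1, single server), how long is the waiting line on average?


ρ = 31.06/114.6 = 0.2710
Lq = ρ²/(1−ρ) = 0.07346/0.7290 = 0.1008

Final: 0.1008


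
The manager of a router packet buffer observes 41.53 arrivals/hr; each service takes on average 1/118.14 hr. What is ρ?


ρ = λ/μ = 41.53/118.14 = 0.3515

Final: 0.3515


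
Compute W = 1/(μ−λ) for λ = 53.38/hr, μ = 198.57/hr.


W = 1/(μ−λ) = 1/(198.57 − 53.38) = 1/145.19 = 0.006888 hr

Final: 0.006888 hr


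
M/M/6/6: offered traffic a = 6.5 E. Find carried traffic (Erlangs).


B(6,6.5) = 0.299099 (Erlang-B)
Carried load = a(1 − B) = 6.5·(1 − 0.299099) = 6.5·0.700901 = 4.5559 E

Final: 4.5559 Erlangs


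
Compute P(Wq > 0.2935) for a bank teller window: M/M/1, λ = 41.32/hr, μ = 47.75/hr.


ρ = 41.32/47.75 = 0.8653
P(Wq > t) = ρ·e^{−(μ−λ)t} = 0.8653·e^{−1.8872}
= 0.8653·0.151495 = 0.131094

Final: 0.131094


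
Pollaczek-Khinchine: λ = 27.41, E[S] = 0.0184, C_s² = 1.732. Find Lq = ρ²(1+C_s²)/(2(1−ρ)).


ρ = λ·E[S] = 27.41·0.0184 = 0.5043
Lq = ρ²(1+C_s²)/(2(1−ρ)) = 0.2544·(1+1.732)/(2·0.4957)
= 0.2544·2.7320/0.9913 = 0.70101

Final: 0.70101


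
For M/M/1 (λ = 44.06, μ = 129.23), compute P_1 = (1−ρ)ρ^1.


ρ = 44.06/129.23 = 0.3409
P_n = (1−ρ)·ρ^n = (1 − 0.3409)·0.3409^1 = 0.6591·0.340943 = 0.224701

Final: 0.224701


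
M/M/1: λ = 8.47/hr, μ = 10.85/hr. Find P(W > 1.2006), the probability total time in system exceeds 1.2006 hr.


W ~ Exponential(μ−λ) for M/M/1.
μ − λ = 10.85 − 8.47 = 2.3800
P(W > t) = e^{−(μ−λ)t} = e^{−2.8574} = 0.057416

Final: 0.057416


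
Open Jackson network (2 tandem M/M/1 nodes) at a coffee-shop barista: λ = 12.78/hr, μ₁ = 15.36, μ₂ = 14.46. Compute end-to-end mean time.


Each node sees arrival rate λ = 12.78/hr (tandem ⇒ throughput preserved).
W₁ = 1/(μ₁−λ) = 1/(15.36−12.78) = 0.38760 hr
W₂ = 1/(μ₂−λ) = 1/(14.46−12.78) = 0.59524 hr
W_total = W₁ + W₂ = 0.38760 + 0.59524 = 0.98283 hr

Final: 0.98283 hr


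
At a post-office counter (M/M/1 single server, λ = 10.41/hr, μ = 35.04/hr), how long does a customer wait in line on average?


ρ = 10.41/35.04 = 0.2971
Wq = ρ/(μ−λ) = 0.2971/(35.04 − 10.41) = 0.2971/24.63 = 0.01206 hr

Final: 0.01206 hr


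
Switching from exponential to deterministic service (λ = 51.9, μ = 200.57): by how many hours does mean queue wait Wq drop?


ρ = 51.9/200.57 = 0.2588
Wq(M/M/1) = ρ/(μ−λ) = 0.2588/148.67 = 0.001741 hr
Wq(M/D/1) = ρ/(2(μ−λ)) = 0.0008703 hr
Savings = 0.001741 − 0.0008703 = 0.0008703 hr

Final: 0.0008703 hr


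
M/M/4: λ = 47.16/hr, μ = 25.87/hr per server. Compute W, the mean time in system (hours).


a = 1.8230; ρ = 0.4557; P₀ = 0.157737
Lq = P₀·a^c·ρ/(c!(1−ρ)²) = 0.11167
Wq = Lq/λ = 0.11167/47.16 = 0.002368 hr
W = Wq + 1/μ = 0.002368 + 0.03865 = 0.04102 hr

Final: 0.04102 hr


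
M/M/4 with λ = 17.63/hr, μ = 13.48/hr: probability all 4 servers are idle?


a = λ/μ = 17.63/13.48 = 1.3079; ρ = a/c = 0.3270
Σ_{k=0}^{3} a^k/k! (terms k=0..3) = 1.00000 + 1.30786 + 0.85525 + 0.37285 = 3.53597
Tail: a^4/(4!(1−ρ)) = 2.92583/(24·0.6730) = 0.18113
P₀ = 1/(3.53597 + 0.18113) = 1/3.71710 = 0.269027

Final: 0.269027


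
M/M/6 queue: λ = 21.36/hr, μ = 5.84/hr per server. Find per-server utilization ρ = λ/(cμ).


ρ = λ/(cμ) = 21.36/(6·5.84) = 21.36/35.04 = 0.6096

Final: 0.6096


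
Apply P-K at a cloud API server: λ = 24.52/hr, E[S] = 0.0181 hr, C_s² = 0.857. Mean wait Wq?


ρ = λ·E[S] = 24.52·0.0181 = 0.4438
E[S²] = E[S]²(1+C_s²) = 0.0181²·(1+0.857) = 0.0006084
Wq = λ·E[S²]/(2(1−ρ)) = 24.52·0.0006084/(2·0.5562) = 0.01341 hr

Final: 0.01341 hr


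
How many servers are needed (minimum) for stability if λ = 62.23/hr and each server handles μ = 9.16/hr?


Stability requires cμ > λ ⇔ c > λ/μ.
λ/μ = 62.23/9.16 = 6.7937
Minimum integer c = ⌊6.7937⌋ + 1 = 7
Check: 7·9.16 = 64.12 > 62.23, while 6·9.16 = 54.96 ≤ 62.23

Final: 7 servers


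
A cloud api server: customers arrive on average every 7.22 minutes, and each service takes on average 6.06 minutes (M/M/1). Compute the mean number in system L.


λ = 60/7.22 = 8.3102 /hr
μ = 60/6.06 = 9.9010 /hr
ρ = λ/μ = 8.3102/9.9010 = 0.8393
L = ρ/(1−ρ) = 0.8393/0.1607 = 5.2241

Final: 5.2241


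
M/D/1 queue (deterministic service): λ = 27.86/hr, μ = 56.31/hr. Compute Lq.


ρ = 27.86/56.31 = 0.4948
M/D/1: Lq = ρ²/(2(1−ρ)) = 0.2448/(2·0.5052) = 0.24225

Final: 0.24225


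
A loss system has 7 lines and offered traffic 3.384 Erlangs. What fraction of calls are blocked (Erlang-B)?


B(c,a) = (a^c/c!) / Σ_{k=0}^{c} a^k/k!
a^7/7! = 1.008282
Σ terms (k=0..7): 1.00000 + 3.38400 + 5.72573 + 6.45862 + 5.46399 + 3.69803 + 2.08569 + 1.00828 = 28.824345
B = 1.008282/28.824345 = 0.034980

Final: 0.034980


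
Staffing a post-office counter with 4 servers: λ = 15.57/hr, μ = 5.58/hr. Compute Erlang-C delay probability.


a = λ/μ = 2.7903; ρ = a/4 = 0.6976
P₀ = 0.050874 (from M/M/c formula)
C(c,a) = [a^c/(c!(1−ρ))]·P₀ = [60.62024/(24·0.3024)]·0.050874
= 8.35212·0.050874 = 0.424909

Final: 0.424909


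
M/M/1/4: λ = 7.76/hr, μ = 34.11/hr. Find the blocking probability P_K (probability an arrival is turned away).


ρ = λ/μ = 7.76/34.11 = 0.2275
P_K = (1−ρ)ρ^K/(1−ρ^(K+1)) = (0.7725·0.002679)/(1 − 0.0006094)
= 0.002069/0.999391 = 0.002071

Final: 0.002071


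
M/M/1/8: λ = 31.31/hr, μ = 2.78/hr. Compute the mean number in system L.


ρ = 31.31/2.78 = 11.2626
L = ρ[1 − (K+1)ρ^K + Kρ^(K+1)] / [(1−ρ)(1−ρ^(K+1))]
Numerator: 11.2626·(1 − 9·258884574.256304 + 8·2915710798.548522) = 236466243407.215698
Denominator: (-10.2626)·(-2915710797.548522) = 29922744264.050117
L = 236466243407.215698/29922744264.050117 = 7.9026

Final: 7.9026


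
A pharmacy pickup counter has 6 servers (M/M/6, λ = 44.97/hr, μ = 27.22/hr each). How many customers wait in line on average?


a = λ/μ = 1.6521; ρ = a/6 = 0.2753
P₀ = 0.191561
Lq = P₀·a^c·ρ / (c!·(1−ρ)²) = 0.191561·20.33333·0.2753/(720·0.52512)
= 0.002837

Final: 0.002837


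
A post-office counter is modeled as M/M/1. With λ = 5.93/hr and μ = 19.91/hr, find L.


ρ = λ/μ = 5.93/19.91 = 0.2978
L = ρ/(1−ρ) = 0.2978/(1 − 0.2978) = 0.2978/0.7022 = 0.4242

Final: 0.4242


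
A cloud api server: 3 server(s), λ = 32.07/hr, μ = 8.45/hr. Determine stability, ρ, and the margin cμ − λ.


Total capacity cμ = 3·8.45 = 25.35/hr
ρ = λ/(cμ) = 32.07/25.35 = 1.2651
Stable ⇔ ρ < 1: NO
Spare capacity = cμ − λ = 25.35 − 32.07 = -6.72/hr

Final: ρ = 1.2651; unstable; margin = -6.72/hr


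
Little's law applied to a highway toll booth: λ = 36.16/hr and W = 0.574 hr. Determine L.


L = λW = 36.16·0.574 = 20.7558

Final: 20.7558


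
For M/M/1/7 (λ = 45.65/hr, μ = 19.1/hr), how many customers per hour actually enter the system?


ρ = 2.3901; P_K = (1−ρ)ρ^7/(1−ρ^8) = 0.582146
λ_eff = λ(1 − P_K) = 45.65·(1 − 0.582146) = 45.65·0.417854 = 19.0750 /hr

Final: 19.0750 /hr


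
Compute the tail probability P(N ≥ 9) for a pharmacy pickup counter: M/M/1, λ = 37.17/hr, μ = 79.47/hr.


ρ = 37.17/79.47 = 0.4677
P(N ≥ n) = ρ^n = 0.4677^9 = 0.001071

Final: 0.001071


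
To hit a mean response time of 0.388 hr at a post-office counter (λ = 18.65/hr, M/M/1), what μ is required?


W = 1/(μ−λ) ⇒ μ − λ = 1/W = 1/0.388 = 2.5773
μ = λ + 1/W = 18.65 + 2.5773 = 21.2273 per hr

Final: 21.2273 /hr


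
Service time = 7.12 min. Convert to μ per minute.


μ = 1/(service time) in consistent units.
1 minute = 1 min, so μ = 1/7.12 = 0.1404 per minute

Final: 0.1404 /min


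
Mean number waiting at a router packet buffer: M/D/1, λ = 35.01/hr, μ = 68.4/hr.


ρ = 35.01/68.4 = 0.5118
M/D/1: Lq = ρ²/(2(1−ρ)) = 0.2620/(2·0.4882) = 0.26834

Final: 0.26834


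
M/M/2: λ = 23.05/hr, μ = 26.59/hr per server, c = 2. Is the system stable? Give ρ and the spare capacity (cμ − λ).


Total capacity cμ = 2·26.59 = 53.18/hr
ρ = λ/(cμ) = 23.05/53.18 = 0.4334
Stable ⇔ ρ < 1: YES
Spare capacity = cμ − λ = 53.18 − 23.05 = 30.13/hr

Final: ρ = 0.4334; stable; margin = 30.13/hr


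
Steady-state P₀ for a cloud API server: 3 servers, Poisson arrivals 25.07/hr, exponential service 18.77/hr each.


a = λ/μ = 25.07/18.77 = 1.3356; ρ = a/c = 0.4452
Σ_{k=0}^{2} a^k/k! (terms k=0..2) = 1.00000 + 1.33564 + 0.89197 = 3.22761
Tail: a^3/(3!(1−ρ)) = 2.38270/(6·0.5548) = 0.71580
P₀ = 1/(3.22761 + 0.71580) = 1/3.94341 = 0.253587

Final: 0.253587


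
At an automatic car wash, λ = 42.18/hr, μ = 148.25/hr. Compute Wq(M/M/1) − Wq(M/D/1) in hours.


ρ = 42.18/148.25 = 0.2845
Wq(M/M/1) = ρ/(μ−λ) = 0.2845/106.07 = 0.002682 hr
Wq(M/D/1) = ρ/(2(μ−λ)) = 0.001341 hr
Savings = 0.002682 − 0.001341 = 0.001341 hr

Final: 0.001341 hr


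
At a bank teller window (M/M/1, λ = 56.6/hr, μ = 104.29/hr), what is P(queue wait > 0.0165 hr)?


ρ = 56.6/104.29 = 0.5427
P(Wq > t) = ρ·e^{−(μ−λ)t} = 0.5427·e^{−0.7869}
= 0.5427·0.455261 = 0.247078

Final: 0.247078


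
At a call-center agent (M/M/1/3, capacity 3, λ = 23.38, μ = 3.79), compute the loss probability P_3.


ρ = λ/μ = 23.38/3.79 = 6.1689
P_K = (1−ρ)ρ^K/(1−ρ^(K+1)) = (-5.1689·234.755562)/(1 − 1448.175472)
= -1213.419910/-1447.175472 = 0.838475

Final: 0.838475


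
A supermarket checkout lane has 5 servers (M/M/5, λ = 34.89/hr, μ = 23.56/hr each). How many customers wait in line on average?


a = λ/μ = 1.4809; ρ = a/5 = 0.2962
P₀ = 0.227095
Lq = P₀·a^c·ρ / (c!·(1−ρ)²) = 0.227095·7.12243·0.2962/(120·0.49536)
= 0.008059

Final: 0.008059


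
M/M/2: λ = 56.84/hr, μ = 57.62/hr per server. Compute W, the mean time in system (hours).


a = 0.9865; ρ = 0.4932; P₀ = 0.339377
Lq = P₀·a^c·ρ/(c!(1−ρ)²) = 0.31714
Wq = Lq/λ = 0.31714/56.84 = 0.005579 hr
W = Wq + 1/μ = 0.005579 + 0.01736 = 0.02293 hr

Final: 0.02293 hr


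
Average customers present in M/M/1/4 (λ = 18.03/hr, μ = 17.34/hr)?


ρ = 18.03/17.34 = 1.0398
L = ρ[1 − (K+1)ρ^K + Kρ^(K+1)] / [(1−ρ)(1−ρ^(K+1))]
Numerator: 1.0398·(1 − 5·1.168925 + 4·1.215439) = 0.017814
Denominator: (-0.03979)·(-0.215439) = 0.008573
L = 0.017814/0.008573 = 2.0780

Final: 2.0780


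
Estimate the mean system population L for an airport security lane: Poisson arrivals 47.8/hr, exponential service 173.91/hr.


ρ = λ/μ = 47.8/173.91 = 0.2749
L = ρ/(1−ρ) = 0.2749/(1 − 0.2749) = 0.2749/0.7251 = 0.3790

Final: 0.3790


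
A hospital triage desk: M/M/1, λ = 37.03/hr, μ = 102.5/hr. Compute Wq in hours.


ρ = 37.03/102.5 = 0.3613
Wq = ρ/(μ−λ) = 0.3613/(102.5 − 37.03) = 0.3613/65.47 = 0.005518 hr

Final: 0.005518 hr


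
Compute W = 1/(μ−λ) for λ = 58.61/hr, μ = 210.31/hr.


W = 1/(μ−λ) = 1/(210.31 − 58.61) = 1/151.70 = 0.006592 hr

Final: 0.006592 hr


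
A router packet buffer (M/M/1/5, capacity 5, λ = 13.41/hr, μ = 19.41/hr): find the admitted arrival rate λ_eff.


ρ = 0.6909; P_K = (1−ρ)ρ^5/(1−ρ^6) = 0.054594
λ_eff = λ(1 − P_K) = 13.41·(1 − 0.054594) = 13.41·0.945406 = 12.6779 /hr

Final: 12.6779 /hr


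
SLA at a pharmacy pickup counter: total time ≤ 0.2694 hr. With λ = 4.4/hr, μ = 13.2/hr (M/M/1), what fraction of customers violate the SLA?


W ~ Exponential(μ−λ) for M/M/1.
μ − λ = 13.2 − 4.4 = 8.8000
P(W > t) = e^{−(μ−λ)t} = e^{−2.3707} = 0.093413

Final: 0.093413


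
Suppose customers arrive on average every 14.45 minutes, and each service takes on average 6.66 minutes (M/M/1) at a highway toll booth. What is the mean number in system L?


λ = 60/14.45 = 4.1522 /hr
μ = 60/6.66 = 9.0090 /hr
ρ = λ/μ = 4.1522/9.0090 = 0.4609
L = ρ/(1−ρ) = 0.4609/0.5391 = 0.8549

Final: 0.8549


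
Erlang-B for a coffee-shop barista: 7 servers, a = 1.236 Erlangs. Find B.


B(c,a) = (a^c/c!) / Σ_{k=0}^{c} a^k/k!
a^7/7! = 0.0008744
Σ terms (k=0..7): 1.00000 + 1.23600 + 0.76385 + 0.31471 + 0.09724 + 0.02404 + 0.004952 + 0.0008744 = 3.441662
B = 0.0008744/3.441662 = 0.0002541

Final: 0.0002541


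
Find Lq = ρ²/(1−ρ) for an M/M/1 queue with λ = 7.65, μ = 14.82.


ρ = 7.65/14.82 = 0.5162
Lq = ρ²/(1−ρ) = 0.2665/0.4838 = 0.5508

Final: 0.5508


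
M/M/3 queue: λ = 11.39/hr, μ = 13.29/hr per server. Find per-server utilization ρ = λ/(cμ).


ρ = λ/(cμ) = 11.39/(3·13.29) = 11.39/39.87 = 0.2857

Final: 0.2857


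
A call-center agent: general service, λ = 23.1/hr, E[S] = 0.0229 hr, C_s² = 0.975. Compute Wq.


ρ = λ·E[S] = 23.1·0.0229 = 0.5290
E[S²] = E[S]²(1+C_s²) = 0.0229²·(1+0.975) = 0.001036
Wq = λ·E[S²]/(2(1−ρ)) = 23.1·0.001036/(2·0.4710) = 0.02540 hr

Final: 0.02540 hr


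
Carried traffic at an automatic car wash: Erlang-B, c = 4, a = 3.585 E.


B(4,3.585) = 0.269133 (Erlang-B)
Carried load = a(1 − B) = 3.585·(1 − 0.269133) = 3.585·0.730867 = 2.6202 E

Final: 2.6202 Erlangs


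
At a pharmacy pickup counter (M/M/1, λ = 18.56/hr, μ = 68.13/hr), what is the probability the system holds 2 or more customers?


ρ = 18.56/68.13 = 0.2724
P(N ≥ n) = ρ^n = 0.2724^2 = 0.074213

Final: 0.074213


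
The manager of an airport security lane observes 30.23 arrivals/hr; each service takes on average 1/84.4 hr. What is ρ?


ρ = λ/μ = 30.23/84.4 = 0.3582

Final: 0.3582


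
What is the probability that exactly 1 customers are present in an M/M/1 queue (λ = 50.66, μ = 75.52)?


ρ = 50.66/75.52 = 0.6708
P_n = (1−ρ)·ρ^n = (1 − 0.6708)·0.6708^1 = 0.3292·0.670816 = 0.220822

Final: 0.220822


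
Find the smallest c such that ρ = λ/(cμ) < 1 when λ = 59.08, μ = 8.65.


Stability requires cμ > λ ⇔ c > λ/μ.
λ/μ = 59.08/8.65 = 6.8301
Minimum integer c = ⌊6.8301⌋ + 1 = 7
Check: 7·8.65 = 60.55 > 59.08, while 6·8.65 = 51.90 ≤ 59.08

Final: 7 servers


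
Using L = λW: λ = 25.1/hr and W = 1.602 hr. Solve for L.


L = λW = 25.1·1.602 = 40.2102

Final: 40.2102


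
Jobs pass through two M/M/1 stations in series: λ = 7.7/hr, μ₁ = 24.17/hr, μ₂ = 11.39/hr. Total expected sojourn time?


Each node sees arrival rate λ = 7.7/hr (tandem ⇒ throughput preserved).
W₁ = 1/(μ₁−λ) = 1/(24.17−7.7) = 0.06072 hr
W₂ = 1/(μ₂−λ) = 1/(11.39−7.7) = 0.27100 hr
W_total = W₁ + W₂ = 0.06072 + 0.27100 = 0.33172 hr

Final: 0.33172 hr


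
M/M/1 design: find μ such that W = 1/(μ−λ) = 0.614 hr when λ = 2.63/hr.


W = 1/(μ−λ) ⇒ μ − λ = 1/W = 1/0.614 = 1.6287
μ = λ + 1/W = 2.63 + 1.6287 = 4.2587 per hr

Final: 4.2587 /hr


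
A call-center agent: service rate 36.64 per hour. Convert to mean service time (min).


Mean service time = 1/μ = 1/36.64 hour = 0.02729 hour
In minutes: 0.02729 × 60 = 1.6376 min

Final: 1.6376 min


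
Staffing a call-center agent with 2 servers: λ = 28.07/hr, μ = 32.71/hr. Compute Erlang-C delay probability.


a = λ/μ = 0.8581; ρ = a/2 = 0.4291
P₀ = 0.399508 (from M/M/c formula)
C(c,a) = [a^c/(c!(1−ρ))]·P₀ = [0.73642/(2·0.5709)]·0.399508
= 0.64493·0.399508 = 0.257655

Final: 0.257655


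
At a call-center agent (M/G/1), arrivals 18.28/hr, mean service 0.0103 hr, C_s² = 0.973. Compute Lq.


ρ = λ·E[S] = 18.28·0.0103 = 0.1883
Lq = ρ²(1+C_s²)/(2(1−ρ)) = 0.03545·(1+0.973)/(2·0.8117)
= 0.03545·1.9730/1.6234 = 0.04308

Final: 0.04308


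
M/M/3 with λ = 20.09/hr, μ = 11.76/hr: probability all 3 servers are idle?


a = λ/μ = 20.09/11.76 = 1.7083; ρ = a/c = 0.5694
Σ_{k=0}^{2} a^k/k! (terms k=0..2) = 1.00000 + 1.70833 + 1.45920 = 4.16753
Tail: a^3/(3!(1−ρ)) = 4.98560/(6·0.4306) = 1.92991
P₀ = 1/(4.16753 + 1.92991) = 1/6.09745 = 0.164003

Final: 0.164003


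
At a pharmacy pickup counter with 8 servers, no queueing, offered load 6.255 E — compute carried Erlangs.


B(8,6.255) = 0.136165 (Erlang-B)
Carried load = a(1 − B) = 6.255·(1 − 0.136165) = 6.255·0.863835 = 5.4033 E

Final: 5.4033 Erlangs


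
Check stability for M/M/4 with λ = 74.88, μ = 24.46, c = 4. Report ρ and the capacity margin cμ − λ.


Total capacity cμ = 4·24.46 = 97.84/hr
ρ = λ/(cμ) = 74.88/97.84 = 0.7653
Stable ⇔ ρ < 1: YES
Spare capacity = cμ − λ = 97.84 − 74.88 = 22.96/hr

Final: ρ = 0.7653; stable; margin = 22.96/hr


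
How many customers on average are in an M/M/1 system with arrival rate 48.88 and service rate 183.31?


ρ = λ/μ = 48.88/183.31 = 0.2667
L = ρ/(1−ρ) = 0.2667/(1 − 0.2667) = 0.2667/0.7333 = 0.3636

Final: 0.3636


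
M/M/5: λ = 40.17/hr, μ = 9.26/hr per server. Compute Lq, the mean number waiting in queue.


a = λ/μ = 4.3380; ρ = a/5 = 0.8676
P₀ = 0.007153
Lq = P₀·a^c·ρ / (c!·(1−ρ)²) = 0.007153·1536.22287·0.8676/(120·0.01753)
= 4.53236

Final: 4.53236


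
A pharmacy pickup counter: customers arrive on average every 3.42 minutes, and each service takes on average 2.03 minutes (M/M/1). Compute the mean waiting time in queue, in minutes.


λ = 60/3.42 = 17.5439 /hr
μ = 60/2.03 = 29.5567 /hr
ρ = λ/μ = 17.5439/29.5567 = 0.5936
Wq = ρ/(μ−λ) = 0.5936/(29.5567−17.5439) = 0.04941 hr
In minutes: 0.04941·60 = 2.965 min

Final: 2.965 min


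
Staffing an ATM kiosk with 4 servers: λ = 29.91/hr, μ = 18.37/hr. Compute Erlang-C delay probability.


a = λ/μ = 1.6282; ρ = a/4 = 0.4070
P₀ = 0.193537 (from M/M/c formula)
C(c,a) = [a^c/(c!(1−ρ))]·P₀ = [7.02796/(24·0.5930)]·0.193537
= 0.49385·0.193537 = 0.095579

Final: 0.095579


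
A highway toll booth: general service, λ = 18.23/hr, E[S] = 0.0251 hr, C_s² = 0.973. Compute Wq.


ρ = λ·E[S] = 18.23·0.0251 = 0.4576
E[S²] = E[S]²(1+C_s²) = 0.0251²·(1+0.973) = 0.001243
Wq = λ·E[S²]/(2(1−ρ)) = 18.23·0.001243/(2·0.5424) = 0.02089 hr

Final: 0.02089 hr


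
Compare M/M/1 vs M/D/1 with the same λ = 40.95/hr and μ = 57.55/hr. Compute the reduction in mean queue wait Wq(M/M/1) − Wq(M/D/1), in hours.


ρ = 40.95/57.55 = 0.7116
Wq(M/M/1) = ρ/(μ−λ) = 0.7116/16.60 = 0.04286 hr
Wq(M/D/1) = ρ/(2(μ−λ)) = 0.02143 hr
Savings = 0.04286 − 0.02143 = 0.02143 hr

Final: 0.02143 hr


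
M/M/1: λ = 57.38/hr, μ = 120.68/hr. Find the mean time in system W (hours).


W = 1/(μ−λ) = 1/(120.68 − 57.38) = 1/63.30 = 0.01580 hr

Final: 0.01580 hr


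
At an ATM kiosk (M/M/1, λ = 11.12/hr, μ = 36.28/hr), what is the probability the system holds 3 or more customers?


ρ = 11.12/36.28 = 0.3065
P(N ≥ n) = ρ^n = 0.3065^3 = 0.028795

Final: 0.028795


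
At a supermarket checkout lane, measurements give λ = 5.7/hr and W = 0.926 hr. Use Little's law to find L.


L = λW = 5.7·0.926 = 5.2782

Final: 5.2782


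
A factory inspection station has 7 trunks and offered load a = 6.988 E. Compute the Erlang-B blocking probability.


B(c,a) = (a^c/c!) / Σ_{k=0}^{c} a^k/k!
a^7/7! = 161.450628
Σ terms (k=0..7): 1.00000 + 6.98800 + 24.41607 + 56.87317 + 99.35743 + 138.86194 + 161.72788 + 161.45063 = 650.675116
B = 161.450628/650.675116 = 0.248128

Final: 0.248128


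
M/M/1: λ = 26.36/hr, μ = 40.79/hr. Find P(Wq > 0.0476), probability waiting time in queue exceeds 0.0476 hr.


ρ = 26.36/40.79 = 0.6462
P(Wq > t) = ρ·e^{−(μ−λ)t} = 0.6462·e^{−0.6869}
= 0.6462·0.503149 = 0.325154

Final: 0.325154


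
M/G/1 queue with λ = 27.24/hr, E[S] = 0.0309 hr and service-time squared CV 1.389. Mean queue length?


ρ = λ·E[S] = 27.24·0.0309 = 0.8417
Lq = ρ²(1+C_s²)/(2(1−ρ)) = 0.7085·(1+1.389)/(2·0.1583)
= 0.7085·2.3890/0.3166 = 5.34663

Final: 5.34663


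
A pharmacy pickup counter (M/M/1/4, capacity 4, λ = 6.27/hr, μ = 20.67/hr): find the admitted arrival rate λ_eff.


ρ = 0.3033; P_K = (1−ρ)ρ^4/(1−ρ^5) = 0.005914
λ_eff = λ(1 − P_K) = 6.27·(1 − 0.005914) = 6.27·0.994086 = 6.2329 /hr

Final: 6.2329 /hr


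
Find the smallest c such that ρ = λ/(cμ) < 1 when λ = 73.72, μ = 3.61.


Stability requires cμ > λ ⇔ c > λ/μ.
λ/μ = 73.72/3.61 = 20.4211
Minimum integer c = ⌊20.4211⌋ + 1 = 21
Check: 21·3.61 = 75.81 > 73.72, while 20·3.61 = 72.20 ≤ 73.72

Final: 21 servers


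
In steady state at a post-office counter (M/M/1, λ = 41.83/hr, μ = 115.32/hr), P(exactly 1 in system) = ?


ρ = 41.83/115.32 = 0.3627
P_n = (1−ρ)·ρ^n = (1 − 0.3627)·0.3627^1 = 0.6373·0.362730 = 0.231157

Final: 0.231157


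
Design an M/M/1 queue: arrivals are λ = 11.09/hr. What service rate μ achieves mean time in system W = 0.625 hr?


W = 1/(μ−λ) ⇒ μ − λ = 1/W = 1/0.625 = 1.6000
μ = λ + 1/W = 11.09 + 1.6000 = 12.6900 per hr

Final: 12.6900 /hr


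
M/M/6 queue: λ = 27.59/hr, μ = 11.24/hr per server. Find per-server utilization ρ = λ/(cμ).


ρ = λ/(cμ) = 27.59/(6·11.24) = 27.59/67.44 = 0.4091

Final: 0.4091


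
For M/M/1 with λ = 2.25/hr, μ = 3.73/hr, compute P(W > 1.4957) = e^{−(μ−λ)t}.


W ~ Exponential(μ−λ) for M/M/1.
μ − λ = 3.73 − 2.25 = 1.4800
P(W > t) = e^{−(μ−λ)t} = e^{−2.2136} = 0.109303

Final: 0.109303


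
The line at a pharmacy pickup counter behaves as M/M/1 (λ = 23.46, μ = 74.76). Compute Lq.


ρ = 23.46/74.76 = 0.3138
Lq = ρ²/(1−ρ) = 0.09847/0.6862 = 0.1435

Final: 0.1435


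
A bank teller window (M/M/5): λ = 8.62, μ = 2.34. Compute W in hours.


a = 3.6838; ρ = 0.7368; P₀ = 0.020430
Lq = P₀·a^c·ρ/(c!(1−ρ)²) = 1.22784
Wq = Lq/λ = 1.22784/8.62 = 0.14244 hr
W = Wq + 1/μ = 0.14244 + 0.42735 = 0.56979 hr

Final: 0.56979 hr


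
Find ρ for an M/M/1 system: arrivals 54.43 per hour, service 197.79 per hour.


ρ = λ/μ = 54.43/197.79 = 0.2752

Final: 0.2752


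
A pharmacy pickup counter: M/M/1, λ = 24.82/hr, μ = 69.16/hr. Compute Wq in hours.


ρ = 24.82/69.16 = 0.3589
Wq = ρ/(μ−λ) = 0.3589/(69.16 − 24.82) = 0.3589/44.34 = 0.008094 hr

Final: 0.008094 hr


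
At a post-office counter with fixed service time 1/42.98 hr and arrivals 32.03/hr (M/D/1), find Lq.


ρ = 32.03/42.98 = 0.7452
M/D/1: Lq = ρ²/(2(1−ρ)) = 0.5554/(2·0.2548) = 1.08994

Final: 1.08994


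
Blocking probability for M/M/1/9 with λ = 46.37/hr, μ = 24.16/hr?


ρ = λ/μ = 46.37/24.16 = 1.9193
P_K = (1−ρ)ρ^K/(1−ρ^(K+1)) = (-0.9193·353.395889)/(1 − 678.268518)
= -324.872628/-677.268518 = 0.479681

Final: 0.479681


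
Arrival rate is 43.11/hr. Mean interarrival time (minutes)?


Mean interarrival time = 1/λ = 1/43.11 hour = 0.02320 hour
In minutes: 0.02320 × 60 = 1.3918 min

Final: 1.3918 min


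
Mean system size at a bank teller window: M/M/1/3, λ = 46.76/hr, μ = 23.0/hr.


ρ = 46.76/23.0 = 2.0330
L = ρ[1 − (K+1)ρ^K + Kρ^(K+1)] / [(1−ρ)(1−ρ^(K+1))]
Numerator: 2.0330·(1 − 4·8.403109 + 3·17.083886) = 37.894349
Denominator: (-1.0330)·(-16.083886) = 16.615354
L = 37.894349/16.615354 = 2.2807

Final: 2.2807


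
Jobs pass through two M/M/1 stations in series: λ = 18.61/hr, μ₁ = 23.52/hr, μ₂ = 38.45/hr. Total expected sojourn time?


Each node sees arrival rate λ = 18.61/hr (tandem ⇒ throughput preserved).
W₁ = 1/(μ₁−λ) = 1/(23.52−18.61) = 0.20367 hr
W₂ = 1/(μ₂−λ) = 1/(38.45−18.61) = 0.05040 hr
W_total = W₁ + W₂ = 0.20367 + 0.05040 = 0.25407 hr

Final: 0.25407 hr


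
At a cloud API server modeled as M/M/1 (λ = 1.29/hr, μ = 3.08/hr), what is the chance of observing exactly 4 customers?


ρ = 1.29/3.08 = 0.4188
P_n = (1−ρ)·ρ^n = (1 − 0.4188)·0.4188^4 = 0.5812·0.030772 = 0.017884

Final: 0.017884


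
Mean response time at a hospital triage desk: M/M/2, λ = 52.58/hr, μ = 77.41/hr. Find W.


a = 0.6792; ρ = 0.3396; P₀ = 0.492960
Lq = P₀·a^c·ρ/(c!(1−ρ)²) = 0.08856
Wq = Lq/λ = 0.08856/52.58 = 0.001684 hr
W = Wq + 1/μ = 0.001684 + 0.01292 = 0.01460 hr

Final: 0.01460 hr


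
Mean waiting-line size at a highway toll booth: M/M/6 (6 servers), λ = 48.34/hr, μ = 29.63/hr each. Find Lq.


a = λ/μ = 1.6315; ρ = a/6 = 0.2719
P₀ = 0.195562
Lq = P₀·a^c·ρ / (c!·(1−ρ)²) = 0.195562·18.85602·0.2719/(720·0.53012)
= 0.002627

Final: 0.002627


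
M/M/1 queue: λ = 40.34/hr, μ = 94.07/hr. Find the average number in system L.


ρ = λ/μ = 40.34/94.07 = 0.4288
L = ρ/(1−ρ) = 0.4288/(1 − 0.4288) = 0.4288/0.5712 = 0.7508

Final: 0.7508


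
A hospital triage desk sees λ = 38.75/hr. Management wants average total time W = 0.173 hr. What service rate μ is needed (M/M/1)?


W = 1/(μ−λ) ⇒ μ − λ = 1/W = 1/0.173 = 5.7803
μ = λ + 1/W = 38.75 + 5.7803 = 44.5303 per hr

Final: 44.5303 /hr


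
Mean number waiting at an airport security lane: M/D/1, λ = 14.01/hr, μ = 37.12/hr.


ρ = 14.01/37.12 = 0.3774
M/D/1: Lq = ρ²/(2(1−ρ)) = 0.1424/(2·0.6226) = 0.11440

Final: 0.11440


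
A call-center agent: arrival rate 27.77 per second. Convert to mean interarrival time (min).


Mean interarrival time = 1/λ = 1/27.77 second = 0.03601 second
In minutes: 0.03601 × 0.0166667 = 0.0006002 min

Final: 0.0006002 min


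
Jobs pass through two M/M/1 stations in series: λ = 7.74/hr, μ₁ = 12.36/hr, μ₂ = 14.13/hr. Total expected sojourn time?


Each node sees arrival rate λ = 7.74/hr (tandem ⇒ throughput preserved).
W₁ = 1/(μ₁−λ) = 1/(12.36−7.74) = 0.21645 hr
W₂ = 1/(μ₂−λ) = 1/(14.13−7.74) = 0.15649 hr
W_total = W₁ + W₂ = 0.21645 + 0.15649 = 0.37294 hr

Final: 0.37294 hr


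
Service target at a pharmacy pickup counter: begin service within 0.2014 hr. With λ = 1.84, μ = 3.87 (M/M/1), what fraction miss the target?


ρ = 1.84/3.87 = 0.4755
P(Wq > t) = ρ·e^{−(μ−λ)t} = 0.4755·e^{−0.4088}
= 0.4755·0.664419 = 0.315900

Final: 0.315900


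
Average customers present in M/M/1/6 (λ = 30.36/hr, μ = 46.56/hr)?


ρ = 30.36/46.56 = 0.6521
L = ρ[1 − (K+1)ρ^K + Kρ^(K+1)] / [(1−ρ)(1−ρ^(K+1))]
Numerator: 0.6521·(1 − 7·0.076866 + 6·0.050121) = 0.497306
Denominator: (0.3479)·(0.949879) = 0.330499
L = 0.497306/0.330499 = 1.5047

Final: 1.5047


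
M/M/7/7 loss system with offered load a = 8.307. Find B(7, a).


B(c,a) = (a^c/c!) / Σ_{k=0}^{c} a^k/k!
a^7/7! = 541.600351
Σ terms (k=0..7): 1.00000 + 8.30700 + 34.50312 + 95.53915 + 198.41093 + 329.63992 + 456.38648 + 541.60035 = 1665.386961
B = 541.600351/1665.386961 = 0.325210

Final: 0.325210


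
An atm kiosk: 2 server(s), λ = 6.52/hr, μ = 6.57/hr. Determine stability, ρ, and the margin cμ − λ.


Total capacity cμ = 2·6.57 = 13.14/hr
ρ = λ/(cμ) = 6.52/13.14 = 0.4962
Stable ⇔ ρ < 1: YES
Spare capacity = cμ − λ = 13.14 − 6.52 = 6.62/hr

Final: ρ = 0.4962; stable; margin = 6.62/hr


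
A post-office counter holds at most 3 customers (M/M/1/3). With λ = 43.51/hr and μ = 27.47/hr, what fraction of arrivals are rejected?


ρ = λ/μ = 43.51/27.47 = 1.5839
P_K = (1−ρ)ρ^K/(1−ρ^(K+1)) = (-0.5839·3.973665)/(1 − 6.293927)
= -2.320262/-5.293927 = 0.438287

Final: 0.438287


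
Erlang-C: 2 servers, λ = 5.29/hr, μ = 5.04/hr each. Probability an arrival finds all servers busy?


a = λ/μ = 1.0496; ρ = a/2 = 0.5248
P₀ = 0.311646 (from M/M/c formula)
C(c,a) = [a^c/(c!(1−ρ))]·P₀ = [1.10167/(2·0.4752)]·0.311646
= 1.15917·0.311646 = 0.361249

Final: 0.361249


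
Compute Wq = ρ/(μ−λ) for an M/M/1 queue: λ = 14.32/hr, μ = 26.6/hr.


ρ = 14.32/26.6 = 0.5383
Wq = ρ/(μ−λ) = 0.5383/(26.6 − 14.32) = 0.5383/12.28 = 0.04384 hr

Final: 0.04384 hr
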